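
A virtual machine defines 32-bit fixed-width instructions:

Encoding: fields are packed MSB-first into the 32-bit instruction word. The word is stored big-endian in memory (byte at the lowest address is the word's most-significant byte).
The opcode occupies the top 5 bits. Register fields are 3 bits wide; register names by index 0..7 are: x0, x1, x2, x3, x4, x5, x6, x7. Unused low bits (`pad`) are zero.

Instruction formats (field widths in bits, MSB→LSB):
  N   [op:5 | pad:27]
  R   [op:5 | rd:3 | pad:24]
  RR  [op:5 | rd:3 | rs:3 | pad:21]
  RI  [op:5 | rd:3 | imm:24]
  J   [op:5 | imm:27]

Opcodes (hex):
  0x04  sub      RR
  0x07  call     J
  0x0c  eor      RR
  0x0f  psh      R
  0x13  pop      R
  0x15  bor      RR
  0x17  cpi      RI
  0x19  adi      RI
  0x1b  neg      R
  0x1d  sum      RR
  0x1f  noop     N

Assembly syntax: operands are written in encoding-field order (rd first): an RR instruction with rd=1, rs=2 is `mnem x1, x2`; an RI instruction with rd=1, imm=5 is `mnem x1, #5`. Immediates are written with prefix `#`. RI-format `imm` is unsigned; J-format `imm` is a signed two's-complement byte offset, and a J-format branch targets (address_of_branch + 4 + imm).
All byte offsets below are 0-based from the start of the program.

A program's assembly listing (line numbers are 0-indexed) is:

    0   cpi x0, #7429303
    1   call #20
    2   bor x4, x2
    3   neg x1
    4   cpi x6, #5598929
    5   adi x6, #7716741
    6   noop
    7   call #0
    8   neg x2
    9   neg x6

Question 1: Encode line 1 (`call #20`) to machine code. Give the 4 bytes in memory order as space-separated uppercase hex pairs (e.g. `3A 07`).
38 00 00 14

1. call fields op=0x7:5|imm=20:27 → word 38000014h → 38 00 00 14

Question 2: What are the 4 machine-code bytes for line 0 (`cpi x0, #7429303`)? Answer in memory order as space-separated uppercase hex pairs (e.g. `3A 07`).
B8 71 5C B7

line 0 (cpi): pack op=0x17:5|rd=0:3|imm=7429303:24 = 0xb8715cb7; big→ b8 71 5c b7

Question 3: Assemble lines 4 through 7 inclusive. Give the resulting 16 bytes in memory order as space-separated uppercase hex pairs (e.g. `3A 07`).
L4: cpi op=0x17:5|rd=6:3|imm=5598929:24 ⇒ 0xbe556ed1 ⇒ big be 55 6e d1
L5: adi op=0x19:5|rd=6:3|imm=7716741:24 ⇒ 0xce75bf85 ⇒ big ce 75 bf 85
L6: noop op=0x1f:5|pad=0:27 ⇒ 0xf8000000 ⇒ big f8 00 00 00
L7: call op=0x7:5|imm=0:27 ⇒ 0x38000000 ⇒ big 38 00 00 00

BE 55 6E D1 CE 75 BF 85 F8 00 00 00 38 00 00 00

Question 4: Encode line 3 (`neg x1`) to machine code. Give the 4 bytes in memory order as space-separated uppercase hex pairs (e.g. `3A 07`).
D9 00 00 00

L3: neg op=0x1b:5|rd=1:3|pad=0:24 ⇒ 0xd9000000 ⇒ big d9 00 00 00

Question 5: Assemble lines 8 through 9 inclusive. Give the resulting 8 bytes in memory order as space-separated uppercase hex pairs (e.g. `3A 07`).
DA 00 00 00 DE 00 00 00

8. neg fields op=0x1b:5|rd=2:3|pad=0:24 → word da000000h → da 00 00 00
9. neg fields op=0x1b:5|rd=6:3|pad=0:24 → word de000000h → de 00 00 00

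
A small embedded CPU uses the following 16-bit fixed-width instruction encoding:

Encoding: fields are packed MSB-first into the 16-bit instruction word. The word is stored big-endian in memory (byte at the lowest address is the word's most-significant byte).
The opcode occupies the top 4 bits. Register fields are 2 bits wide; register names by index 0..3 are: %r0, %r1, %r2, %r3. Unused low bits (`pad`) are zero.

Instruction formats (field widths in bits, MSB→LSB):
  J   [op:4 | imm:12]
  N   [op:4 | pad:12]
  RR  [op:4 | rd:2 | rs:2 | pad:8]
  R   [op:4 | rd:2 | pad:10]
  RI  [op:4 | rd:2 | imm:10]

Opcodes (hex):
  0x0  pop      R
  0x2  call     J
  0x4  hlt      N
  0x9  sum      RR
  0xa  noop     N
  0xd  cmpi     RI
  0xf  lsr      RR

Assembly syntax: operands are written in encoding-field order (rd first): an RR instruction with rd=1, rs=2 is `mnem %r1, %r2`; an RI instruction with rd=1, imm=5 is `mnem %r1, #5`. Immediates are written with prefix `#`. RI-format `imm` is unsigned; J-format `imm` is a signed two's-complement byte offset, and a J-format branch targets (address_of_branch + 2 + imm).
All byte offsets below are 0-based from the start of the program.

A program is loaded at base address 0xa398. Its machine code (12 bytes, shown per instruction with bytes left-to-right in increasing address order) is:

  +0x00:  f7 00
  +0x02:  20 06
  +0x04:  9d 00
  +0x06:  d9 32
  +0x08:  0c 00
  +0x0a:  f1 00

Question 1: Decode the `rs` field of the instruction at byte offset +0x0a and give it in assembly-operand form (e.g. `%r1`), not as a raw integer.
%r1

@+0a  big-endian(f1 00) = 0xf100
  opcode bits[15:12]=0xf: lsr/RR
  [11:10] rd=0 = %r0
  [9:8] rs=1 = %r1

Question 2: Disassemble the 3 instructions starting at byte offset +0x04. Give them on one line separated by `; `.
@+04  big-endian(9d 00) = 0x9d00
  top 4b → 0x9 → sum [RR]
  rd: (w>>10)&0x3=0x3 → %r3
  rs: (w>>8)&0x3=0x1 → %r1
@+06  big-endian(d9 32) = 0xd932
  top 4b → 0xd → cmpi [RI]
  rd: (w>>10)&0x3=0x2 → %r2
  imm: (w>>0)&0x3ff=0x132 → #306
@+08  big-endian(0c 00) = 0x0c00
  top 4b → 0x0 → pop [R]
  rd: (w>>10)&0x3=0x3 → %r3

sum %r3, %r1; cmpi %r2, #306; pop %r3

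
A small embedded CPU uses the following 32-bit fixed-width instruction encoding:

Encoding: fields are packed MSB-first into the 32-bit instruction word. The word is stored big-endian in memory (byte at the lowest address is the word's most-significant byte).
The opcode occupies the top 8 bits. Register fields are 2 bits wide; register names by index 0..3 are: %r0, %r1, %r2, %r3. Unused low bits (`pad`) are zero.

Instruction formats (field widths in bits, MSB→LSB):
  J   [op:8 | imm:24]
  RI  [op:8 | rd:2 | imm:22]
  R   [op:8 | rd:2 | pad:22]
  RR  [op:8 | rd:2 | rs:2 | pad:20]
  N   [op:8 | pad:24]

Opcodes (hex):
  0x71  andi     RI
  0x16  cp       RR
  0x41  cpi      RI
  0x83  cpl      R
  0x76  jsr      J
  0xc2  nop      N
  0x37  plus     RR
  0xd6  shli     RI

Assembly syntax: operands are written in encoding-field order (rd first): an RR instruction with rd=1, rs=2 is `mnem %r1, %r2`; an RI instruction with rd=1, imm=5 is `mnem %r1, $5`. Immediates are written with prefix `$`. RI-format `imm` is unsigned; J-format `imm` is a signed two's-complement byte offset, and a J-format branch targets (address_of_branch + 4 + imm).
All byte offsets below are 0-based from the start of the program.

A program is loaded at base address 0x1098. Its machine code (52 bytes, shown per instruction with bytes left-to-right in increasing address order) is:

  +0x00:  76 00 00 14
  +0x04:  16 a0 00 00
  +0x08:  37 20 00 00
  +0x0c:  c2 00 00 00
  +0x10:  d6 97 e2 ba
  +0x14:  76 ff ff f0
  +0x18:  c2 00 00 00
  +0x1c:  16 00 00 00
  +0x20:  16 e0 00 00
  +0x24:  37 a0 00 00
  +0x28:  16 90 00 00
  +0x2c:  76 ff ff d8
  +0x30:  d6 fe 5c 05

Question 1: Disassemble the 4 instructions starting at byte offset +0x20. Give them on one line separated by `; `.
cp %r3, %r2; plus %r2, %r2; cp %r2, %r1; jsr $-40

+0x20: 16 e0 00 00 ⇒ word 0x16e00000 (big)
  top 8b → 0x16 → cp [RR]
  rd: (w>>22)&0x3=0x3 → %r3
  rs: (w>>20)&0x3=0x2 → %r2
+0x24: 37 a0 00 00 ⇒ word 0x37a00000 (big)
  top 8b → 0x37 → plus [RR]
  rd: (w>>22)&0x3=0x2 → %r2
  rs: (w>>20)&0x3=0x2 → %r2
+0x28: 16 90 00 00 ⇒ word 0x16900000 (big)
  top 8b → 0x16 → cp [RR]
  rd: (w>>22)&0x3=0x2 → %r2
  rs: (w>>20)&0x3=0x1 → %r1
+0x2c: 76 ff ff d8 ⇒ word 0x76ffffd8 (big)
  top 8b → 0x76 → jsr [J]
  imm: (w>>0)&0xffffff=0xffffd8 (s24→-40) → $-40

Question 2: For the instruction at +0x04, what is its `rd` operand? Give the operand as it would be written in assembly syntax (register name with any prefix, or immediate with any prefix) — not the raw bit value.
%r2

[04] 16 a0 00 00 → 0x16a00000
  op=0x16a00000>>24=0x16 ⇒ cp (RR)
  rd: (w>>22)&0x3=0x2 → %r2
  rs: (w>>20)&0x3=0x2 → %r2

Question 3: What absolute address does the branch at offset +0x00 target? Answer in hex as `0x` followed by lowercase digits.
0x10b0

@+00  big-endian(76 00 00 14) = 0x76000014
  top 8b → 0x76 → jsr [J]
  [23:0] imm=20 = $20
  target = base 0x1098 + off 0x00 + 4 + imm 20 = 0x10b0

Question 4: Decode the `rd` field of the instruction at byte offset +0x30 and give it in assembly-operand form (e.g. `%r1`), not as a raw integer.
@+30  big-endian(d6 fe 5c 05) = 0xd6fe5c05
  op=0xd6fe5c05>>24=0xd6 ⇒ shli (RI)
  rd@[23:22]=0x3 ⇒ %r3
  imm@[21:0]=0x3e5c05 ⇒ $4086789

%r3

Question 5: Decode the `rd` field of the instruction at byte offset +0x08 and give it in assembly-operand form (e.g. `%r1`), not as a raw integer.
%r0

@+08  big-endian(37 20 00 00) = 0x37200000
  top 8b → 0x37 → plus [RR]
  rd: (w>>22)&0x3=0x0 → %r0
  rs: (w>>20)&0x3=0x2 → %r2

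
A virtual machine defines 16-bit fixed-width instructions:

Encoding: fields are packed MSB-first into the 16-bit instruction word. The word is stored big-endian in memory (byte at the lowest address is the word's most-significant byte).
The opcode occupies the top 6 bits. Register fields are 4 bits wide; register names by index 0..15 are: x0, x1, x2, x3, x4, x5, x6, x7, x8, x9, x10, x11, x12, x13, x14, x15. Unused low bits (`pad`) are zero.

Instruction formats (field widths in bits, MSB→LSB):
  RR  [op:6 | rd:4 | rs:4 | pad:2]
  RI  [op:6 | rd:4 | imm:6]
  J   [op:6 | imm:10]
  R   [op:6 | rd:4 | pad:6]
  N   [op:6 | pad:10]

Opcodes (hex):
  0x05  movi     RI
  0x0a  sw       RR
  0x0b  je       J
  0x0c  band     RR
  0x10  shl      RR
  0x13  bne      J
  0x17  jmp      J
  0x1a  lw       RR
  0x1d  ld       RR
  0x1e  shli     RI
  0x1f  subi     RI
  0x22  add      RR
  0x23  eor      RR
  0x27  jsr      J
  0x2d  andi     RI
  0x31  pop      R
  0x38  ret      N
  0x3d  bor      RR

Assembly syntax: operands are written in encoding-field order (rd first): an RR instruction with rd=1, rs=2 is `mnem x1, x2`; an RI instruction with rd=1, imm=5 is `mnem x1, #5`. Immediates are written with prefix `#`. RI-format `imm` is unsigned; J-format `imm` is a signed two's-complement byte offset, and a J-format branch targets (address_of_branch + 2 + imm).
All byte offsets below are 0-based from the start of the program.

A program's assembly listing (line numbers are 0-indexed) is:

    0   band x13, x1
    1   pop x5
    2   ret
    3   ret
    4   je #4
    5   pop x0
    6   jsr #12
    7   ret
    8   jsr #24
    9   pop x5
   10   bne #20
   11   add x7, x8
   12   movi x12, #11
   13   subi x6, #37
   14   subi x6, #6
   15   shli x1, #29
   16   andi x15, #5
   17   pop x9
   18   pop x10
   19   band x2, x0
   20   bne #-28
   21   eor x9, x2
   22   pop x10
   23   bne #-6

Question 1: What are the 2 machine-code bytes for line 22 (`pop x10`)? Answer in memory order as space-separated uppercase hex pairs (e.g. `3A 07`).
C6 80

L22: pop op=0x31:6|rd=10:4|pad=0:6 ⇒ 0xc680 ⇒ big c6 80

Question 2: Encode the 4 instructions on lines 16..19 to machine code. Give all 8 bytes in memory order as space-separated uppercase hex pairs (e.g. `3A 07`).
B7 C5 C6 40 C6 80 30 80

16. andi fields op=0x2d:6|rd=15:4|imm=5:6 → word b7c5h → b7 c5
17. pop fields op=0x31:6|rd=9:4|pad=0:6 → word c640h → c6 40
18. pop fields op=0x31:6|rd=10:4|pad=0:6 → word c680h → c6 80
19. band fields op=0xc:6|rd=2:4|rs=0:4|pad=0:2 → word 3080h → 30 80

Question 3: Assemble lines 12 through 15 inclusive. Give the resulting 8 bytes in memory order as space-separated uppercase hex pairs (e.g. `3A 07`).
17 0B 7D A5 7D 86 78 5D

12. movi fields op=0x5:6|rd=12:4|imm=11:6 → word 170bh → 17 0b
13. subi fields op=0x1f:6|rd=6:4|imm=37:6 → word 7da5h → 7d a5
14. subi fields op=0x1f:6|rd=6:4|imm=6:6 → word 7d86h → 7d 86
15. shli fields op=0x1e:6|rd=1:4|imm=29:6 → word 785dh → 78 5d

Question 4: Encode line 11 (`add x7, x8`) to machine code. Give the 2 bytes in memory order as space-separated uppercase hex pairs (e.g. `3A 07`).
L11: add op=0x22:6|rd=7:4|rs=8:4|pad=0:2 ⇒ 0x89e0 ⇒ big 89 e0

89 E0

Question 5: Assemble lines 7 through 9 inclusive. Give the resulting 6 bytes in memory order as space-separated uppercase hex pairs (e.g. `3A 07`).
line 7 (ret): pack op=0x38:6|pad=0:10 = 0xe000; big→ e0 00
line 8 (jsr): pack op=0x27:6|imm=24:10 = 0x9c18; big→ 9c 18
line 9 (pop): pack op=0x31:6|rd=5:4|pad=0:6 = 0xc540; big→ c5 40

E0 00 9C 18 C5 40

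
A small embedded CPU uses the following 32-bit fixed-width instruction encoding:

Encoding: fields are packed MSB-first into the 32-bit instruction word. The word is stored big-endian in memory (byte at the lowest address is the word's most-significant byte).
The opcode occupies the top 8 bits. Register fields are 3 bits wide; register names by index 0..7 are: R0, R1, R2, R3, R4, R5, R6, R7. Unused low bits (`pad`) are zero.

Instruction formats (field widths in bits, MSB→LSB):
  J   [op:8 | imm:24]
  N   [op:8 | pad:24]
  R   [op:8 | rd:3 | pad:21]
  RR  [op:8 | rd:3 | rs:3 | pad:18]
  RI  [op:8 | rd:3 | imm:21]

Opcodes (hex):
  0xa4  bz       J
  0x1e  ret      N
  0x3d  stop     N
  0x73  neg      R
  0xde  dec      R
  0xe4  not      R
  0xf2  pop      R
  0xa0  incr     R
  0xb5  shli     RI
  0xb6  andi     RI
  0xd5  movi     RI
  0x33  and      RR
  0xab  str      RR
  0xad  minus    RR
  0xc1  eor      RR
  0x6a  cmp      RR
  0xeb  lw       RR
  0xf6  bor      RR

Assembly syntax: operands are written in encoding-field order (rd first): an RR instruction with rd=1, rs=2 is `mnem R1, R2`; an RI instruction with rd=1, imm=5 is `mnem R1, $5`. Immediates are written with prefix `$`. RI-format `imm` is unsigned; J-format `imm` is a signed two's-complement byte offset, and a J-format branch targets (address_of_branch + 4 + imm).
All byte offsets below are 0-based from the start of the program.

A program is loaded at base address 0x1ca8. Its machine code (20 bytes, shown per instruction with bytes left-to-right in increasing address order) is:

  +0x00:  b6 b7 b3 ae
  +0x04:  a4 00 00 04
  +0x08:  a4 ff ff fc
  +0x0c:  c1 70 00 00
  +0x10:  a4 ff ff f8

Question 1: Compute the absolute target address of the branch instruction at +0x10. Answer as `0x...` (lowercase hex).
[10] a4 ff ff f8 → 0xa4fffff8
  op=0xa4fffff8>>24=0xa4 ⇒ bz (J)
  imm: (w>>0)&0xffffff=0xfffff8 (s24→-8) → $-8
  target = base 0x1ca8 + off 0x10 + 4 + imm -8 = 0x1cb4

0x1cb4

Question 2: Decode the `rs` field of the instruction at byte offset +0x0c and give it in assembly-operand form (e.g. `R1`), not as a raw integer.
[0c] c1 70 00 00 → 0xc1700000
  op=0xc1700000>>24=0xc1 ⇒ eor (RR)
  rd@[23:21]=0x3 ⇒ R3
  rs@[20:18]=0x4 ⇒ R4

R4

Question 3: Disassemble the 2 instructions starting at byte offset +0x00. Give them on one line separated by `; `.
off 0x00: read b6 b7 b3 ae as big → 0xb6b7b3ae
  opcode bits[31:24]=0xb6: andi/RI
  rd: (w>>21)&0x7=0x5 → R5
  imm: (w>>0)&0x1fffff=0x17b3ae → $1553326
off 0x04: read a4 00 00 04 as big → 0xa4000004
  opcode bits[31:24]=0xa4: bz/J
  imm: (w>>0)&0xffffff=0x4 → $4

andi R5, $1553326; bz $4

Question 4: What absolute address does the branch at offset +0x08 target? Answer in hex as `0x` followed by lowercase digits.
[08] a4 ff ff fc → 0xa4fffffc
  top 8b → 0xa4 → bz [J]
  [23:0] imm=16777212 (s24→-4) = $-4
  target = base 0x1ca8 + off 0x08 + 4 + imm -4 = 0x1cb0

0x1cb0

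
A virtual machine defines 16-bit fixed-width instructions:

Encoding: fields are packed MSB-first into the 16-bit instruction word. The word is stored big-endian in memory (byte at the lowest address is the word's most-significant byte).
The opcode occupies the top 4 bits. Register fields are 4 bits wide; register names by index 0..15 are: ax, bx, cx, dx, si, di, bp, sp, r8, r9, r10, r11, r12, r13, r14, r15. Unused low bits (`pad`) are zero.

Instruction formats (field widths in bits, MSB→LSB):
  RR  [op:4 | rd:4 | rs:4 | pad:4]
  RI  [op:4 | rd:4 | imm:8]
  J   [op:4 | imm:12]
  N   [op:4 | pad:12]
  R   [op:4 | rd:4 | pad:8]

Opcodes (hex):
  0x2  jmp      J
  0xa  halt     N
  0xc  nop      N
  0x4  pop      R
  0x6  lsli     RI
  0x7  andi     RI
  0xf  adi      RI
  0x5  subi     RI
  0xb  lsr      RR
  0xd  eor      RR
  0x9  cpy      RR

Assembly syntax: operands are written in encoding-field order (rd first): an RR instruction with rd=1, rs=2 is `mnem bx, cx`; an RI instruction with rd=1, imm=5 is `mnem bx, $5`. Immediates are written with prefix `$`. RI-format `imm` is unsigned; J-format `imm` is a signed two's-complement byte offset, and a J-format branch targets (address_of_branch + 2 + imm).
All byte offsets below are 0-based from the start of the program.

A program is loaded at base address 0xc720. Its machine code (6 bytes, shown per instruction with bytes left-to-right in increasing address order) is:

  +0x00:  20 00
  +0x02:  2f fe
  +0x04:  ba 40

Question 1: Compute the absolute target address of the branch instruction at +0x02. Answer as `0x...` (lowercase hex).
@+02  big-endian(2f fe) = 0x2ffe
  opcode bits[15:12]=0x2: jmp/J
  imm@[11:0]=0xffe (s12→-2) ⇒ $-2
  target = base 0xc720 + off 0x02 + 2 + imm -2 = 0xc722

0xc722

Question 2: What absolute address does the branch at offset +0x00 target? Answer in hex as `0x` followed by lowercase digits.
[00] 20 00 → 0x2000
  top 4b → 0x2 → jmp [J]
  [11:0] imm=0 = $0
  target = base 0xc720 + off 0x00 + 2 + imm 0 = 0xc722

0xc722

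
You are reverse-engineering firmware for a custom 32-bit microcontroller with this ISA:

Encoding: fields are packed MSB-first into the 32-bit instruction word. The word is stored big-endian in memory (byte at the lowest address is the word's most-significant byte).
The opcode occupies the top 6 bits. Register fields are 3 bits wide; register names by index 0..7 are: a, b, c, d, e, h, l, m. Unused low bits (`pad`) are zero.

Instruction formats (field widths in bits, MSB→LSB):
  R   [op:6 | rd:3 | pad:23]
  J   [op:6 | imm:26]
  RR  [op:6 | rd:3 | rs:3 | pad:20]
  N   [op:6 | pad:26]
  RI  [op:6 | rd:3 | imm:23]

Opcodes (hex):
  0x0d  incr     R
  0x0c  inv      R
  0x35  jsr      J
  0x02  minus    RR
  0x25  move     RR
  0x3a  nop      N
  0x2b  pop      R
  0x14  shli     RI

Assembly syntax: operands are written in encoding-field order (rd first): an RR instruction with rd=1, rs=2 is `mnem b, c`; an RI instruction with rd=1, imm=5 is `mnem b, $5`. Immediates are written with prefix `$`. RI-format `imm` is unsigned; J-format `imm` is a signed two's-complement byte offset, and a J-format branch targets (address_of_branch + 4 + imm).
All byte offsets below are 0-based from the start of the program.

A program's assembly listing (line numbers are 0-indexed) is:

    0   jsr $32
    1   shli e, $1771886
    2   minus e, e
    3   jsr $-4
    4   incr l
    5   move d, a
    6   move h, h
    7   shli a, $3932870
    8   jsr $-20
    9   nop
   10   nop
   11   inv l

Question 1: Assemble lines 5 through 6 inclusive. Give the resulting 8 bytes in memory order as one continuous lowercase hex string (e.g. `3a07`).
9580000096d00000

5. move fields op=0x25:6|rd=3:3|rs=0:3|pad=0:20 → word 95800000h → 95 80 00 00
6. move fields op=0x25:6|rd=5:3|rs=5:3|pad=0:20 → word 96d00000h → 96 d0 00 00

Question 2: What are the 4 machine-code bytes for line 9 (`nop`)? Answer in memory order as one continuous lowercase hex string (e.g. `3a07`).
9. nop fields op=0x3a:6|pad=0:26 → word e8000000h → e8 00 00 00

e8000000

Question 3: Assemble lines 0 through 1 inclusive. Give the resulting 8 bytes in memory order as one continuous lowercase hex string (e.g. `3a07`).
line 0 (jsr): pack op=0x35:6|imm=32:26 = 0xd4000020; big→ d4 00 00 20
line 1 (shli): pack op=0x14:6|rd=4:3|imm=1771886:23 = 0x521b096e; big→ 52 1b 09 6e

d4000020521b096e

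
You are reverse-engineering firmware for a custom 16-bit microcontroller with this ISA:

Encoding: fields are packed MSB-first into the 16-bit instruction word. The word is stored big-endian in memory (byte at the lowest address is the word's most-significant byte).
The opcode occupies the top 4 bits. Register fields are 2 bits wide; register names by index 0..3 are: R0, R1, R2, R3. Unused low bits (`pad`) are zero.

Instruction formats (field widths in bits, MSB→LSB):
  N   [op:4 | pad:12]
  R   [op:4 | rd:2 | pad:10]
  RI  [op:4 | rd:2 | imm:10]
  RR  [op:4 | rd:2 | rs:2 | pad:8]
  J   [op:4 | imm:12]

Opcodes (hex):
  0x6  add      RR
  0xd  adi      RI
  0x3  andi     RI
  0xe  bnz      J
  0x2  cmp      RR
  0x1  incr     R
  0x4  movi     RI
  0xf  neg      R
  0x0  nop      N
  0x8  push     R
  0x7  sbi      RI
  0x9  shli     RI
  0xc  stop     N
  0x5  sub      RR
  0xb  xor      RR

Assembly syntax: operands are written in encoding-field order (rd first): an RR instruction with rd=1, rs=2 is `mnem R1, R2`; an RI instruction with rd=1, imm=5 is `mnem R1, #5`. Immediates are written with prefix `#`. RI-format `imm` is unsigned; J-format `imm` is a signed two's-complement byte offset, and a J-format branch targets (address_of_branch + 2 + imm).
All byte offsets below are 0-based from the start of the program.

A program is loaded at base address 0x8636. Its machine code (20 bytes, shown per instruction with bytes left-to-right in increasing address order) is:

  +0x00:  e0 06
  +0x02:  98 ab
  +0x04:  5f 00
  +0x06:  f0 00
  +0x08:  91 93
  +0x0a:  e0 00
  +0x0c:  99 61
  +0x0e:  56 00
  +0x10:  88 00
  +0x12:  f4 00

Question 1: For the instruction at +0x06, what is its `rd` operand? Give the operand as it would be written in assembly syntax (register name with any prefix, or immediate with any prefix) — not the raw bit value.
R0

+0x06: f0 00 ⇒ word 0xf000 (big)
  opcode bits[15:12]=0xf: neg/R
  rd@[11:10]=0x0 ⇒ R0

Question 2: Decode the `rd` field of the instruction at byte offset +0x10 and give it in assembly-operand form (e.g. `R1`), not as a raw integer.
@+10  big-endian(88 00) = 0x8800
  op=0x8800>>12=0x8 ⇒ push (R)
  rd: (w>>10)&0x3=0x2 → R2

R2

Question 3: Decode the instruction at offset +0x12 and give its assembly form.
neg R1

[12] f4 00 → 0xf400
  op=0xf400>>12=0xf ⇒ neg (R)
  rd@[11:10]=0x1 ⇒ R1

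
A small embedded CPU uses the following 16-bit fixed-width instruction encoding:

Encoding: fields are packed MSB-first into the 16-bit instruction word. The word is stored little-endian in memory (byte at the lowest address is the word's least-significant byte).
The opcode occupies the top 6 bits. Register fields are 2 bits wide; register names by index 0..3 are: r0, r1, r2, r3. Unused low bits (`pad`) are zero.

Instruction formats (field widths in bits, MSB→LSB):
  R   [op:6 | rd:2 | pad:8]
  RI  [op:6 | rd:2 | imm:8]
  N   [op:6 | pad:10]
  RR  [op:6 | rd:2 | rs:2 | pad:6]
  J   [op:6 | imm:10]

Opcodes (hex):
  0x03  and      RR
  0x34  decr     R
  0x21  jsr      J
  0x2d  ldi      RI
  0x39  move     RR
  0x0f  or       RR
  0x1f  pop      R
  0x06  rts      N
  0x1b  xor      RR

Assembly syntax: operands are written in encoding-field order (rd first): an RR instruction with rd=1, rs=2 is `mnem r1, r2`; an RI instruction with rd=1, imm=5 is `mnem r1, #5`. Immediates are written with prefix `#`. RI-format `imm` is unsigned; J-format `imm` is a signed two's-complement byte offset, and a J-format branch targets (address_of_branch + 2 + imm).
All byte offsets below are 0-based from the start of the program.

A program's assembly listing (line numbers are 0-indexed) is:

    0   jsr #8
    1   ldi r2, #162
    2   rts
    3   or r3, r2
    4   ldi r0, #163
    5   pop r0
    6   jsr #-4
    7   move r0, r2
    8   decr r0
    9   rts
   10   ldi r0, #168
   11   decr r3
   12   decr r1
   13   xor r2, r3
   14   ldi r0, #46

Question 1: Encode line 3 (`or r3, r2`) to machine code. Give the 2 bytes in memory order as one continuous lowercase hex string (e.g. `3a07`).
803f

3. or fields op=0xf:6|rd=3:2|rs=2:2|pad=0:6 → word 3f80h → 80 3f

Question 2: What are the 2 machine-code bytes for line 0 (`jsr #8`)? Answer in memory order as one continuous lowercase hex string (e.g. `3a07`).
L0: jsr op=0x21:6|imm=8:10 ⇒ 0x8408 ⇒ little 08 84

0884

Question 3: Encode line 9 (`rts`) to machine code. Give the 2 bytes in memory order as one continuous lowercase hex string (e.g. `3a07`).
0018

line 9 (rts): pack op=0x6:6|pad=0:10 = 0x1800; little→ 00 18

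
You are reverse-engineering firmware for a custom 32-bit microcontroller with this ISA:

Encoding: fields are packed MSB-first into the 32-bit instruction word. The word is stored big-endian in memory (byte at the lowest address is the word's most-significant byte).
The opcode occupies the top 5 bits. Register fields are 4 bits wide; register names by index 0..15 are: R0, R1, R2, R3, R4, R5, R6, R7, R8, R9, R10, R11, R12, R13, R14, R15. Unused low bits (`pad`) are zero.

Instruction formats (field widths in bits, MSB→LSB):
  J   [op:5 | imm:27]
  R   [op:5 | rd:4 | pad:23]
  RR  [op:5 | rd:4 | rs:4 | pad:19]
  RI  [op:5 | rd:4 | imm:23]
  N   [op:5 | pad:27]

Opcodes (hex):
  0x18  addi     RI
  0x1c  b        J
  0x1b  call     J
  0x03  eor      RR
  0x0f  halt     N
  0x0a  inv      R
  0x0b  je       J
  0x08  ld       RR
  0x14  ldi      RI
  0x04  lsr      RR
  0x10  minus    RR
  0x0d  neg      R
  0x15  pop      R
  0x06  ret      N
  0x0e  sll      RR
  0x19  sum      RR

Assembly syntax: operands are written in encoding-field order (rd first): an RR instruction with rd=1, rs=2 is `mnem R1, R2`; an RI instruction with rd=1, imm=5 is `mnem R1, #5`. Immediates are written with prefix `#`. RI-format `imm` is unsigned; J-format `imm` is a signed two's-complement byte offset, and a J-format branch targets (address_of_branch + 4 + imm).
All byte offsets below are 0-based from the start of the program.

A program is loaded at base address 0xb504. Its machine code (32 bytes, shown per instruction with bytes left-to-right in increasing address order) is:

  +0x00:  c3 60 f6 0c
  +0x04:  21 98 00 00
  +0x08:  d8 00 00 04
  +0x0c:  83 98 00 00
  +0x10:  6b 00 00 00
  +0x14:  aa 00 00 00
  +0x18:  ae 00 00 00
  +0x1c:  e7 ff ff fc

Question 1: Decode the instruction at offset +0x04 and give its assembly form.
@+04  big-endian(21 98 00 00) = 0x21980000
  opcode bits[31:27]=0x4: lsr/RR
  rd@[26:23]=0x3 ⇒ R3
  rs@[22:19]=0x3 ⇒ R3

lsr R3, R3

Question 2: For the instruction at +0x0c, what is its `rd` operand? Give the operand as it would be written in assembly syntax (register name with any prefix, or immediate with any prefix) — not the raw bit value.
[0c] 83 98 00 00 → 0x83980000
  opcode bits[31:27]=0x10: minus/RR
  [26:23] rd=7 = R7
  [22:19] rs=3 = R3

R7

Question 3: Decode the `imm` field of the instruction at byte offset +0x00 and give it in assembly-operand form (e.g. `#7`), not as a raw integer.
#6354444

[00] c3 60 f6 0c → 0xc360f60c
  opcode bits[31:27]=0x18: addi/RI
  rd: (w>>23)&0xf=0x6 → R6
  imm: (w>>0)&0x7fffff=0x60f60c → #6354444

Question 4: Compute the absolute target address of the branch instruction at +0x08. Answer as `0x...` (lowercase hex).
+0x08: d8 00 00 04 ⇒ word 0xd8000004 (big)
  top 5b → 0x1b → call [J]
  imm@[26:0]=0x4 ⇒ #4
  target = base 0xb504 + off 0x08 + 4 + imm 4 = 0xb514

0xb514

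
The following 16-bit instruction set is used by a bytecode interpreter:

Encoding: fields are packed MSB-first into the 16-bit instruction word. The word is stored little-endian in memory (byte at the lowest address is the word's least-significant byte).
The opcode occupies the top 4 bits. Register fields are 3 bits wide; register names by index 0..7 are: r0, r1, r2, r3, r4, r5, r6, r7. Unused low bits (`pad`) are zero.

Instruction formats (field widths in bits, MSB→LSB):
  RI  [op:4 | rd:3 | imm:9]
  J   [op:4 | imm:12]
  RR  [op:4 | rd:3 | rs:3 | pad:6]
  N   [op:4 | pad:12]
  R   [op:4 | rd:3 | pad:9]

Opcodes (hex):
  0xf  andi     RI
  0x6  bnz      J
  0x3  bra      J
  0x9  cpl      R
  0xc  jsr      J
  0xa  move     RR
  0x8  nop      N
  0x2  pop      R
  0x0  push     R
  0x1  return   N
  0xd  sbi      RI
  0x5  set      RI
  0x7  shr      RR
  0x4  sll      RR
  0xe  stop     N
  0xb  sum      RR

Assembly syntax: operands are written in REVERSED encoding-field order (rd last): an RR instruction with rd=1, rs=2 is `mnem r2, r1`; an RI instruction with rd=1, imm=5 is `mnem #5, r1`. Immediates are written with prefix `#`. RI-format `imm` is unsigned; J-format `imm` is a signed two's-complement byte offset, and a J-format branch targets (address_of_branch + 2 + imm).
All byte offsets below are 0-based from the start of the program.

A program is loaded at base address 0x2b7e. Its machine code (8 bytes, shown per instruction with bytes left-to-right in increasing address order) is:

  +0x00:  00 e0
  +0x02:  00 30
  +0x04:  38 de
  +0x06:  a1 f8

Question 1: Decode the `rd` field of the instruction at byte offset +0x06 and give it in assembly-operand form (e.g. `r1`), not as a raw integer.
[06] a1 f8 → 0xf8a1
  op=0xf8a1>>12=0xf ⇒ andi (RI)
  rd@[11:9]=0x4 ⇒ r4
  imm@[8:0]=0xa1 ⇒ #161

r4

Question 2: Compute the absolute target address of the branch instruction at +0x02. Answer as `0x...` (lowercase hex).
0x2b82

[02] 00 30 → 0x3000
  op=0x3000>>12=0x3 ⇒ bra (J)
  [11:0] imm=0 = #0
  target = base 0x2b7e + off 0x02 + 2 + imm 0 = 0x2b82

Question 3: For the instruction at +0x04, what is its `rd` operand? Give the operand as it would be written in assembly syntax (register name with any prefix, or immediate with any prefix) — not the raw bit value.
[04] 38 de → 0xde38
  op=0xde38>>12=0xd ⇒ sbi (RI)
  rd@[11:9]=0x7 ⇒ r7
  imm@[8:0]=0x38 ⇒ #56

r7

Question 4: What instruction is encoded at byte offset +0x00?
stop

+0x00: 00 e0 ⇒ word 0xe000 (little)
  top 4b → 0xe → stop [N]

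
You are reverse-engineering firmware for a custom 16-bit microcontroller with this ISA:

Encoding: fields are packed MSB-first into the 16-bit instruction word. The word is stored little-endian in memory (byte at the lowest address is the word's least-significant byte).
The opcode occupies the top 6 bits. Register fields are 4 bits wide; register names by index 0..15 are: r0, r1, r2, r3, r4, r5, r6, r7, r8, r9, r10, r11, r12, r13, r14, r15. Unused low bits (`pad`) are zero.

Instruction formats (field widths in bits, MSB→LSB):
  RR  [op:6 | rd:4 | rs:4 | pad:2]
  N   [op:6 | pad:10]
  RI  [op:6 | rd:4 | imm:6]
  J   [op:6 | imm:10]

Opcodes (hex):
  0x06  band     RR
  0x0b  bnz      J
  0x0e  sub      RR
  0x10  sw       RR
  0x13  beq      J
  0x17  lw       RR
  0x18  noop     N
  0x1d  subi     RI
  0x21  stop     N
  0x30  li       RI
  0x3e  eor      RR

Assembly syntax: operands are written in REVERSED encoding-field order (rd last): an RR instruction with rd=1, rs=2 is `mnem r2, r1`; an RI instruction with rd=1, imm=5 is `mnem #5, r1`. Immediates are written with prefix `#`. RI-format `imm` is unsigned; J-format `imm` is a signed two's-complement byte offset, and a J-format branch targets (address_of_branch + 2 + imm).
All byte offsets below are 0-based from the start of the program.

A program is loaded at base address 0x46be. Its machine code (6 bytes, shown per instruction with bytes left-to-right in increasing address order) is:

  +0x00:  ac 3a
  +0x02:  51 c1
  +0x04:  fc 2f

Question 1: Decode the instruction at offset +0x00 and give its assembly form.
sub r11, r10

+0x00: ac 3a ⇒ word 0x3aac (little)
  op=0x3aac>>10=0xe ⇒ sub (RR)
  [9:6] rd=10 = r10
  [5:2] rs=11 = r11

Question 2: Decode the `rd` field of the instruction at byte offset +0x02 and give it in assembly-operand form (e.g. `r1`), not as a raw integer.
r5

+0x02: 51 c1 ⇒ word 0xc151 (little)
  op=0xc151>>10=0x30 ⇒ li (RI)
  rd: (w>>6)&0xf=0x5 → r5
  imm: (w>>0)&0x3f=0x11 → #17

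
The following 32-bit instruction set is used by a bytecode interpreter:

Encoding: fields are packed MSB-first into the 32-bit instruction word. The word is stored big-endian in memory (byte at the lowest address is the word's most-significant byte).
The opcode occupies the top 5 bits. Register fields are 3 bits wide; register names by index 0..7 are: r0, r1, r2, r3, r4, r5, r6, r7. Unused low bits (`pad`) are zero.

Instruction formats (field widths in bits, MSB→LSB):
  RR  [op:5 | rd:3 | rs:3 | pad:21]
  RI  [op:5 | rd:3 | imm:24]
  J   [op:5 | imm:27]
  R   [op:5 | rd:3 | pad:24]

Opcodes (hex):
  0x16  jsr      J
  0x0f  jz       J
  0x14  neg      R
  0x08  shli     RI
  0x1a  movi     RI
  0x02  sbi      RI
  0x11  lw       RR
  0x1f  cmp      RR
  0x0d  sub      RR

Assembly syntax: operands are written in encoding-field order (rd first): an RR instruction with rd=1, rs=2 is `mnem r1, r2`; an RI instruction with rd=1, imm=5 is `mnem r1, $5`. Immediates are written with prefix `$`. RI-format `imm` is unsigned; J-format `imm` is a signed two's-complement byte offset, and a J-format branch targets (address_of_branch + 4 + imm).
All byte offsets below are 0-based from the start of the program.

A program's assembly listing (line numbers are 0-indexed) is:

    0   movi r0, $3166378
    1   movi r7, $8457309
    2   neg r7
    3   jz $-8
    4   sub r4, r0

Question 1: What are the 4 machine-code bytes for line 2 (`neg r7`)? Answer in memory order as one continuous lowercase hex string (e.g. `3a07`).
2. neg fields op=0x14:5|rd=7:3|pad=0:24 → word a7000000h → a7 00 00 00

a7000000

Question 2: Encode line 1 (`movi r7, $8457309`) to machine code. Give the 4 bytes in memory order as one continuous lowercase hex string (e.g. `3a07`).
1. movi fields op=0x1a:5|rd=7:3|imm=8457309:24 → word d7810c5dh → d7 81 0c 5d

d7810c5d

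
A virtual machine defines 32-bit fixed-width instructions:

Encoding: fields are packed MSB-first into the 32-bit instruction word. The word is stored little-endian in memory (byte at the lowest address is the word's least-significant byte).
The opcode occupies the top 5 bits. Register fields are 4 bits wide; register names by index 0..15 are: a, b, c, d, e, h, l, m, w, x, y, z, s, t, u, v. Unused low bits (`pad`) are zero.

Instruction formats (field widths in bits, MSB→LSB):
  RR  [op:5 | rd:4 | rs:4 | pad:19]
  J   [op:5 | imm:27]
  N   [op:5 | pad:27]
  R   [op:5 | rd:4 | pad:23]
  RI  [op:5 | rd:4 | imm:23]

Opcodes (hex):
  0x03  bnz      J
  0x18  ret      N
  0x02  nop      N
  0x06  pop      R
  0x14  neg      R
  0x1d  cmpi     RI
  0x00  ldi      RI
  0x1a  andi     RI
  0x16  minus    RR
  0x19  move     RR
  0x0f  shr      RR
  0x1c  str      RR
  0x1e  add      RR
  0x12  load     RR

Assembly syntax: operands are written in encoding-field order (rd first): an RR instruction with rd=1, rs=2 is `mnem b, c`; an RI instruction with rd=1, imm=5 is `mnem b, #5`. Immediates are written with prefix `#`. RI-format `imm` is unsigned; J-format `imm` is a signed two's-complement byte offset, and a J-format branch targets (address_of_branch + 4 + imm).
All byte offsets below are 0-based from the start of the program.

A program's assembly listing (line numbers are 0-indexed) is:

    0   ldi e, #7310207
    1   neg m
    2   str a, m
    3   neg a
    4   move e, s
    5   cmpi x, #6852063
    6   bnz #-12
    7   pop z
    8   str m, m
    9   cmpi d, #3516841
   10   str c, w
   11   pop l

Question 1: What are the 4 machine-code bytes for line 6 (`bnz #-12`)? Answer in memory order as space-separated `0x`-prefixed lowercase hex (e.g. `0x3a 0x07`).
0xf4 0xff 0xff 0x1f

6. bnz fields op=0x3:5|imm=-12:27 → word 1ffffff4h → f4 ff ff 1f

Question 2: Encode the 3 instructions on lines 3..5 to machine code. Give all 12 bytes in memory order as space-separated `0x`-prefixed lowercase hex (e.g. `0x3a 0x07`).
3. neg fields op=0x14:5|rd=0:4|pad=0:23 → word a0000000h → 00 00 00 a0
4. move fields op=0x19:5|rd=4:4|rs=12:4|pad=0:19 → word ca600000h → 00 00 60 ca
5. cmpi fields op=0x1d:5|rd=9:4|imm=6852063:23 → word ece88ddfh → df 8d e8 ec

0x00 0x00 0x00 0xa0 0x00 0x00 0x60 0xca 0xdf 0x8d 0xe8 0xec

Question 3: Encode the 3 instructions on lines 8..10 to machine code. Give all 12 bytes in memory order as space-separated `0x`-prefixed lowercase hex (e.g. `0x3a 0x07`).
L8: str op=0x1c:5|rd=7:4|rs=7:4|pad=0:19 ⇒ 0xe3b80000 ⇒ little 00 00 b8 e3
L9: cmpi op=0x1d:5|rd=3:4|imm=3516841:23 ⇒ 0xe9b5a9a9 ⇒ little a9 a9 b5 e9
L10: str op=0x1c:5|rd=2:4|rs=8:4|pad=0:19 ⇒ 0xe1400000 ⇒ little 00 00 40 e1

0x00 0x00 0xb8 0xe3 0xa9 0xa9 0xb5 0xe9 0x00 0x00 0x40 0xe1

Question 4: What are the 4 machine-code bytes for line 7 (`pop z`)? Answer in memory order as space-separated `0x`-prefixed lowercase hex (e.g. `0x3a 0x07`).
7. pop fields op=0x6:5|rd=11:4|pad=0:23 → word 35800000h → 00 00 80 35

0x00 0x00 0x80 0x35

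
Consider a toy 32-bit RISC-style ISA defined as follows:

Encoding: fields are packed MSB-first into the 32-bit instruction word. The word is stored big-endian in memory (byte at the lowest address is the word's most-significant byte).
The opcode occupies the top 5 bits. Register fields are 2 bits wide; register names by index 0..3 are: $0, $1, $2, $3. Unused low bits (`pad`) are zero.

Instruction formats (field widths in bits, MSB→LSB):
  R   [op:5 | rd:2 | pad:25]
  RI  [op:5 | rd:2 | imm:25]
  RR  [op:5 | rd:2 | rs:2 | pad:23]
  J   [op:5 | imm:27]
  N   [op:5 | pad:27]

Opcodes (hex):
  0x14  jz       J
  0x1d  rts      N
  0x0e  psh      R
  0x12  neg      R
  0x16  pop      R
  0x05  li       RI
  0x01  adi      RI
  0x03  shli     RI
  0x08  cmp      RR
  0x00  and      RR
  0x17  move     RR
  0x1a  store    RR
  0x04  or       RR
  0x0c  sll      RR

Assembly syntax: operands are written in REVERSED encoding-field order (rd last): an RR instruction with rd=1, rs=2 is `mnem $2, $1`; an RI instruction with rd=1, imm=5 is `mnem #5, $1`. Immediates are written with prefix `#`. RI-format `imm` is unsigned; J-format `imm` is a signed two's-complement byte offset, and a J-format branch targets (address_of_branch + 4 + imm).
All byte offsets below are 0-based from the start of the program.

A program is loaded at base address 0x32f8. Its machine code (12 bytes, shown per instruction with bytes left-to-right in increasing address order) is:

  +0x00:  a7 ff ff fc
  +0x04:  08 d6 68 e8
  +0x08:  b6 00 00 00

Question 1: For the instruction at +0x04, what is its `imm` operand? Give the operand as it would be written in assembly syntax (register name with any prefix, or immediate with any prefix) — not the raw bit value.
[04] 08 d6 68 e8 → 0x08d668e8
  op=0x08d668e8>>27=0x1 ⇒ adi (RI)
  rd@[26:25]=0x0 ⇒ $0
  imm@[24:0]=0xd668e8 ⇒ #14051560

#14051560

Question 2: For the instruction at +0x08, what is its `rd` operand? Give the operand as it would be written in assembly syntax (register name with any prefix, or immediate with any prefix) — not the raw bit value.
[08] b6 00 00 00 → 0xb6000000
  top 5b → 0x16 → pop [R]
  rd: (w>>25)&0x3=0x3 → $3

$3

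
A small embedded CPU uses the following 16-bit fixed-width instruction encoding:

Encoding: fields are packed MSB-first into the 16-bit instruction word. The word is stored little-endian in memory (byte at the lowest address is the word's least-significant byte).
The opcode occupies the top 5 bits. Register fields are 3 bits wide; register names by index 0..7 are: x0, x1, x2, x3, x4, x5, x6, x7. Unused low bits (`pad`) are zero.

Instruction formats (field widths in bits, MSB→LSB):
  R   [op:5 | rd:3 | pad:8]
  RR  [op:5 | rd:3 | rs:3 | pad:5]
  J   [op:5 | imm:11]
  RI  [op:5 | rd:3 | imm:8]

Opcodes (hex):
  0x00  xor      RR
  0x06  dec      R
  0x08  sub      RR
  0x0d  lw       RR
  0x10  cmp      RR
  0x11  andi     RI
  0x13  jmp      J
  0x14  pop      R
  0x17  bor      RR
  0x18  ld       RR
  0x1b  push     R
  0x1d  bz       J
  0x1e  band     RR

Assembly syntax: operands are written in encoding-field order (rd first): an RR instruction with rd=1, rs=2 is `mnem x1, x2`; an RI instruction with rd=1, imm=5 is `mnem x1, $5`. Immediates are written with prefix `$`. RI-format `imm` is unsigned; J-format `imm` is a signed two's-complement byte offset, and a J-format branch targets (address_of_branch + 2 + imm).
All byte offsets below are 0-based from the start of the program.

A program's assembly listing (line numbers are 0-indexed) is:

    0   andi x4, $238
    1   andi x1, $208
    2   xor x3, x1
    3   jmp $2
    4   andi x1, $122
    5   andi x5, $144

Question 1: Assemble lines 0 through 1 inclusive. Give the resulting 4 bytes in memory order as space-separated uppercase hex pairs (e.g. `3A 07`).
line 0 (andi): pack op=0x11:5|rd=4:3|imm=238:8 = 0x8cee; little→ ee 8c
line 1 (andi): pack op=0x11:5|rd=1:3|imm=208:8 = 0x89d0; little→ d0 89

EE 8C D0 89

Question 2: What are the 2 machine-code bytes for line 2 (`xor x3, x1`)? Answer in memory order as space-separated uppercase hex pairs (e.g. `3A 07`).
20 03

line 2 (xor): pack op=0x0:5|rd=3:3|rs=1:3|pad=0:5 = 0x0320; little→ 20 03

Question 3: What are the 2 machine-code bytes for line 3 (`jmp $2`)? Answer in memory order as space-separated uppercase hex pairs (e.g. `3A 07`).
line 3 (jmp): pack op=0x13:5|imm=2:11 = 0x9802; little→ 02 98

02 98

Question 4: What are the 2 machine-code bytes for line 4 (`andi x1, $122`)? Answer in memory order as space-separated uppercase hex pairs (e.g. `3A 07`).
line 4 (andi): pack op=0x11:5|rd=1:3|imm=122:8 = 0x897a; little→ 7a 89

7A 89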